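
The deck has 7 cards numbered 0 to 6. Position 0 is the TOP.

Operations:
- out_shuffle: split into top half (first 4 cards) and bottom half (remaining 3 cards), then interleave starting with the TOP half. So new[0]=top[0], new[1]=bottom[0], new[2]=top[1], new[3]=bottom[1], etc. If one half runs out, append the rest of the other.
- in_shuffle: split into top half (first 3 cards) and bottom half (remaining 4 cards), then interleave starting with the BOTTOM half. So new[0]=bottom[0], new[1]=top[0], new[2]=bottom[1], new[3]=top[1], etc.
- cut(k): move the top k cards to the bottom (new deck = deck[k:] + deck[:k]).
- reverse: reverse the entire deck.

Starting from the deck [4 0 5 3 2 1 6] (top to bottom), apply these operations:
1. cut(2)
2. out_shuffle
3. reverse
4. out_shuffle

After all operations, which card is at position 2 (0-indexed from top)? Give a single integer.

Answer: 0

Derivation:
After op 1 (cut(2)): [5 3 2 1 6 4 0]
After op 2 (out_shuffle): [5 6 3 4 2 0 1]
After op 3 (reverse): [1 0 2 4 3 6 5]
After op 4 (out_shuffle): [1 3 0 6 2 5 4]
Position 2: card 0.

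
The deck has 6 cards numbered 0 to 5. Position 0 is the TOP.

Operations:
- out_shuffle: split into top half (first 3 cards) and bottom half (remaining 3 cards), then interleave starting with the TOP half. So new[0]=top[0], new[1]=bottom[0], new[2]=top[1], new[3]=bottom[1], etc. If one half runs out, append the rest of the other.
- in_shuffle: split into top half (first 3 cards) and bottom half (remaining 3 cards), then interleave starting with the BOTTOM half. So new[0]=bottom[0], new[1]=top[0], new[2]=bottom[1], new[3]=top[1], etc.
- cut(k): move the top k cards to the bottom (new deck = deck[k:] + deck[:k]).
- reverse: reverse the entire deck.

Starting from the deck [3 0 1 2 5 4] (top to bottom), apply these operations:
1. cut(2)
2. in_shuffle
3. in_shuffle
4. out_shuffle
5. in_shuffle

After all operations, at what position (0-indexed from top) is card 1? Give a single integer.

Answer: 3

Derivation:
After op 1 (cut(2)): [1 2 5 4 3 0]
After op 2 (in_shuffle): [4 1 3 2 0 5]
After op 3 (in_shuffle): [2 4 0 1 5 3]
After op 4 (out_shuffle): [2 1 4 5 0 3]
After op 5 (in_shuffle): [5 2 0 1 3 4]
Card 1 is at position 3.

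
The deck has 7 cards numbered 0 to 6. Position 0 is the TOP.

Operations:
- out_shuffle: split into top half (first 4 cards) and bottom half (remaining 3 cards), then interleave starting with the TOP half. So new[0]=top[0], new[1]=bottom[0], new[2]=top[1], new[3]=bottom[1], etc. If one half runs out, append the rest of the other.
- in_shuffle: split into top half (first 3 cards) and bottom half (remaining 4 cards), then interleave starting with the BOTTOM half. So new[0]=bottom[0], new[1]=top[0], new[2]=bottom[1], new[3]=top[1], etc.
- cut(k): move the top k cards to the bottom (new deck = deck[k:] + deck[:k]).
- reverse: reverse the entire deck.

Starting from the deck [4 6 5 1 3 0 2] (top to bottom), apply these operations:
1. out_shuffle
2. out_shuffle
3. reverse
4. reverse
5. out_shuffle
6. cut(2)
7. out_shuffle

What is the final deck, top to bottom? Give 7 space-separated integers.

Answer: 5 2 1 4 3 6 0

Derivation:
After op 1 (out_shuffle): [4 3 6 0 5 2 1]
After op 2 (out_shuffle): [4 5 3 2 6 1 0]
After op 3 (reverse): [0 1 6 2 3 5 4]
After op 4 (reverse): [4 5 3 2 6 1 0]
After op 5 (out_shuffle): [4 6 5 1 3 0 2]
After op 6 (cut(2)): [5 1 3 0 2 4 6]
After op 7 (out_shuffle): [5 2 1 4 3 6 0]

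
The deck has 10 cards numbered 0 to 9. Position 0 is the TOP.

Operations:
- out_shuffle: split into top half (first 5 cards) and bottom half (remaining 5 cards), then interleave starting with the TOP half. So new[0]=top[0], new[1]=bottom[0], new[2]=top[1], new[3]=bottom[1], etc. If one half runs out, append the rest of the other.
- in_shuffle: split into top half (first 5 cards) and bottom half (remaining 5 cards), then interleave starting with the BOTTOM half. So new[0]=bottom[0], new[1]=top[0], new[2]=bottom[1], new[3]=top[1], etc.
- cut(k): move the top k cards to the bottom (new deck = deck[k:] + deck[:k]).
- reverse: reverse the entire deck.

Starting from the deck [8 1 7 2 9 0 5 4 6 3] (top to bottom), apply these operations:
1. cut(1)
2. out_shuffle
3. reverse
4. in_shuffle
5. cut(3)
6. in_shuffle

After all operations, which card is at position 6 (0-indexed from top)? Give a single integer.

After op 1 (cut(1)): [1 7 2 9 0 5 4 6 3 8]
After op 2 (out_shuffle): [1 5 7 4 2 6 9 3 0 8]
After op 3 (reverse): [8 0 3 9 6 2 4 7 5 1]
After op 4 (in_shuffle): [2 8 4 0 7 3 5 9 1 6]
After op 5 (cut(3)): [0 7 3 5 9 1 6 2 8 4]
After op 6 (in_shuffle): [1 0 6 7 2 3 8 5 4 9]
Position 6: card 8.

Answer: 8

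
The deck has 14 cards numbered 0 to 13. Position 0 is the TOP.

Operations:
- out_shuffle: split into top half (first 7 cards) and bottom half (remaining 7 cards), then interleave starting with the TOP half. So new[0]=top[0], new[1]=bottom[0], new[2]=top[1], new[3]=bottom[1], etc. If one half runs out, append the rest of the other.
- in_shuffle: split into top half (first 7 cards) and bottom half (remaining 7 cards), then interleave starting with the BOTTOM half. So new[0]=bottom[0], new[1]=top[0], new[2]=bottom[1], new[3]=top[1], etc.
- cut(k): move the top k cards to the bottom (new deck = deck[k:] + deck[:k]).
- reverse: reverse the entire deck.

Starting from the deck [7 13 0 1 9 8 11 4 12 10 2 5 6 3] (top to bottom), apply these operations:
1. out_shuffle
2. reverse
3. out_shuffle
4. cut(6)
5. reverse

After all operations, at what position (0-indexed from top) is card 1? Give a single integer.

After op 1 (out_shuffle): [7 4 13 12 0 10 1 2 9 5 8 6 11 3]
After op 2 (reverse): [3 11 6 8 5 9 2 1 10 0 12 13 4 7]
After op 3 (out_shuffle): [3 1 11 10 6 0 8 12 5 13 9 4 2 7]
After op 4 (cut(6)): [8 12 5 13 9 4 2 7 3 1 11 10 6 0]
After op 5 (reverse): [0 6 10 11 1 3 7 2 4 9 13 5 12 8]
Card 1 is at position 4.

Answer: 4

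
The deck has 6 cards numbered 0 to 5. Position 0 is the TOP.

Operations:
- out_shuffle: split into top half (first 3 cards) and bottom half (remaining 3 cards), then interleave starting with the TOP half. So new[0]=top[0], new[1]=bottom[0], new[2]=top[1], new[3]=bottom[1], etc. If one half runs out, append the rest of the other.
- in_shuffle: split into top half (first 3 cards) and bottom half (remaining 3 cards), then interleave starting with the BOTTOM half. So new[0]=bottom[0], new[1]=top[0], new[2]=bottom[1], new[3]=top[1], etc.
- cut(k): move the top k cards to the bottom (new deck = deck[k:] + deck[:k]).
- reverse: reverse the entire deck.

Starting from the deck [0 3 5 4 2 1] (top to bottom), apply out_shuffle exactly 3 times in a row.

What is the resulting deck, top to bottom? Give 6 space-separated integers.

After op 1 (out_shuffle): [0 4 3 2 5 1]
After op 2 (out_shuffle): [0 2 4 5 3 1]
After op 3 (out_shuffle): [0 5 2 3 4 1]

Answer: 0 5 2 3 4 1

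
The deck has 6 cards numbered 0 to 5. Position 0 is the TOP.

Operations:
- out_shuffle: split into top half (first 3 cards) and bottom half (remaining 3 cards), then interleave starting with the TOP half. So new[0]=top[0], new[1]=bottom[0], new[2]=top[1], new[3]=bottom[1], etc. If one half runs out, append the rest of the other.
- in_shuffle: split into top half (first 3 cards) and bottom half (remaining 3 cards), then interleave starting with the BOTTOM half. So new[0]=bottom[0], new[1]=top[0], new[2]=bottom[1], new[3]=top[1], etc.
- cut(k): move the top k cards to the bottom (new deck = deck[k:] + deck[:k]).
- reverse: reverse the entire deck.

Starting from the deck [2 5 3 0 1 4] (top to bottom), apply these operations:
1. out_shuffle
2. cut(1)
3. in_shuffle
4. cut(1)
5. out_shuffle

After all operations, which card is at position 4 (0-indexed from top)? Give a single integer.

After op 1 (out_shuffle): [2 0 5 1 3 4]
After op 2 (cut(1)): [0 5 1 3 4 2]
After op 3 (in_shuffle): [3 0 4 5 2 1]
After op 4 (cut(1)): [0 4 5 2 1 3]
After op 5 (out_shuffle): [0 2 4 1 5 3]
Position 4: card 5.

Answer: 5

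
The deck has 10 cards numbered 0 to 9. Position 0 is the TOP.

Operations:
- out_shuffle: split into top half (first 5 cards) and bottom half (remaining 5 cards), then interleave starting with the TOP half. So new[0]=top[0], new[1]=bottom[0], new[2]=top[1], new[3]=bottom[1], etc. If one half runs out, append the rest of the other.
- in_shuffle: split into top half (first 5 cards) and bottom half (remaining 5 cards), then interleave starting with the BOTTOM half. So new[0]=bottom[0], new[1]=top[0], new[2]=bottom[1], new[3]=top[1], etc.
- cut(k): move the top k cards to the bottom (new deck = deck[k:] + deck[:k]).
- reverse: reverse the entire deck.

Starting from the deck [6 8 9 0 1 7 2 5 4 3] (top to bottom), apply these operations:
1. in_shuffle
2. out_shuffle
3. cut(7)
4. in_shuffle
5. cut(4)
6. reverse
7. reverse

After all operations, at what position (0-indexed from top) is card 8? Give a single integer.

After op 1 (in_shuffle): [7 6 2 8 5 9 4 0 3 1]
After op 2 (out_shuffle): [7 9 6 4 2 0 8 3 5 1]
After op 3 (cut(7)): [3 5 1 7 9 6 4 2 0 8]
After op 4 (in_shuffle): [6 3 4 5 2 1 0 7 8 9]
After op 5 (cut(4)): [2 1 0 7 8 9 6 3 4 5]
After op 6 (reverse): [5 4 3 6 9 8 7 0 1 2]
After op 7 (reverse): [2 1 0 7 8 9 6 3 4 5]
Card 8 is at position 4.

Answer: 4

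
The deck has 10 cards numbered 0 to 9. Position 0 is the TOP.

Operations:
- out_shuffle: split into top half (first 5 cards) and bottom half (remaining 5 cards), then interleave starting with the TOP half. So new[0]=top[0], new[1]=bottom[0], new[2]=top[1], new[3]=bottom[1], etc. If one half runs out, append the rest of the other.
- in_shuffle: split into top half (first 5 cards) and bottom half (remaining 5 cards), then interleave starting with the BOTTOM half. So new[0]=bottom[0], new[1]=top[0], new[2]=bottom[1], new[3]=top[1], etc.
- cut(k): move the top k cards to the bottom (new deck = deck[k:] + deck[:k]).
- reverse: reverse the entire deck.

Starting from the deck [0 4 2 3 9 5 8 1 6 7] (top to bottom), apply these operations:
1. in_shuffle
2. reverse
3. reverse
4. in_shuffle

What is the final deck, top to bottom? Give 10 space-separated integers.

After op 1 (in_shuffle): [5 0 8 4 1 2 6 3 7 9]
After op 2 (reverse): [9 7 3 6 2 1 4 8 0 5]
After op 3 (reverse): [5 0 8 4 1 2 6 3 7 9]
After op 4 (in_shuffle): [2 5 6 0 3 8 7 4 9 1]

Answer: 2 5 6 0 3 8 7 4 9 1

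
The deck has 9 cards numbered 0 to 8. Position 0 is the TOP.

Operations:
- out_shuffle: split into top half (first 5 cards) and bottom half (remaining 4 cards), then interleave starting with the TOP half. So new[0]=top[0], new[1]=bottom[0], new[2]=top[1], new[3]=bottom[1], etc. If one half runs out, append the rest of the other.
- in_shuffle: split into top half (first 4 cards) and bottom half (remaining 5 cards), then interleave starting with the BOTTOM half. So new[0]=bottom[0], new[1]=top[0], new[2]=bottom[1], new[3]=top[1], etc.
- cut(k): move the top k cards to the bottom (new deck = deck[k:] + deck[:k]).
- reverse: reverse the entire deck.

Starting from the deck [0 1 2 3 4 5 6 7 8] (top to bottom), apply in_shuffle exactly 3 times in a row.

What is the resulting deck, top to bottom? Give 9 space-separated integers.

Answer: 7 6 5 4 3 2 1 0 8

Derivation:
After op 1 (in_shuffle): [4 0 5 1 6 2 7 3 8]
After op 2 (in_shuffle): [6 4 2 0 7 5 3 1 8]
After op 3 (in_shuffle): [7 6 5 4 3 2 1 0 8]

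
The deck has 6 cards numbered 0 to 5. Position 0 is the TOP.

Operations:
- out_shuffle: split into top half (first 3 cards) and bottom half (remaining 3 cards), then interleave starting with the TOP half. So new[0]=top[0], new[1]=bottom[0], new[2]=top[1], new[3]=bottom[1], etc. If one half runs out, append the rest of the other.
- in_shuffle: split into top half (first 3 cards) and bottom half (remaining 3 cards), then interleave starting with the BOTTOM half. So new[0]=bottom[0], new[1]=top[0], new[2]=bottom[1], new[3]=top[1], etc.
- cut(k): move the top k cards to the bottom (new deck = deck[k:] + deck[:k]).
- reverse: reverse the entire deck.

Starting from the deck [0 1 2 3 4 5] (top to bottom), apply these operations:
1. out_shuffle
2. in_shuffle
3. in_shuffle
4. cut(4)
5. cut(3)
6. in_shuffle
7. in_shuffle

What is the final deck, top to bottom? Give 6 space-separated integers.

Answer: 5 1 3 4 0 2

Derivation:
After op 1 (out_shuffle): [0 3 1 4 2 5]
After op 2 (in_shuffle): [4 0 2 3 5 1]
After op 3 (in_shuffle): [3 4 5 0 1 2]
After op 4 (cut(4)): [1 2 3 4 5 0]
After op 5 (cut(3)): [4 5 0 1 2 3]
After op 6 (in_shuffle): [1 4 2 5 3 0]
After op 7 (in_shuffle): [5 1 3 4 0 2]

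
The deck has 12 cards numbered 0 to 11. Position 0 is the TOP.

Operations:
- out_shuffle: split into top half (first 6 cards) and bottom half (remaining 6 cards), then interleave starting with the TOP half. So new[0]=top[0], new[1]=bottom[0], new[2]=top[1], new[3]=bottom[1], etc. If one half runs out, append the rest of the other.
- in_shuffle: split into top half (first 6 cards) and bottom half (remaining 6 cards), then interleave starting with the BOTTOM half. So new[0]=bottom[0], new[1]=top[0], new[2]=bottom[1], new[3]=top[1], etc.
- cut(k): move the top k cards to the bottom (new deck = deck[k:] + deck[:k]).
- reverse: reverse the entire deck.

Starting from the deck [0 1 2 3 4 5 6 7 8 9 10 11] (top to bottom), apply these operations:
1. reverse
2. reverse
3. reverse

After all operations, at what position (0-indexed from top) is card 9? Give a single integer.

After op 1 (reverse): [11 10 9 8 7 6 5 4 3 2 1 0]
After op 2 (reverse): [0 1 2 3 4 5 6 7 8 9 10 11]
After op 3 (reverse): [11 10 9 8 7 6 5 4 3 2 1 0]
Card 9 is at position 2.

Answer: 2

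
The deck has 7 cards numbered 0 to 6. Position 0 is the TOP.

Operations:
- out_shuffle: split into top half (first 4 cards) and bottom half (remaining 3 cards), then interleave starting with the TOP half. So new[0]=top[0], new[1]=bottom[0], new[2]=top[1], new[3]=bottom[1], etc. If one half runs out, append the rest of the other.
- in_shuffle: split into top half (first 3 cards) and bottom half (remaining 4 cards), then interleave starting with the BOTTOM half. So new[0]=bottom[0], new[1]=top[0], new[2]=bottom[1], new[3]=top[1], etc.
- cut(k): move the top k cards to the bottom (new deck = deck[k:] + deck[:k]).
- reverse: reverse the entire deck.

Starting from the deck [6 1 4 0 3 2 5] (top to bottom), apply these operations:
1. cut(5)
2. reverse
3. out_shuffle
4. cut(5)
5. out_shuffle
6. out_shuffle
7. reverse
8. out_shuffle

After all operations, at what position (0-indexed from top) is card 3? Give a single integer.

Answer: 3

Derivation:
After op 1 (cut(5)): [2 5 6 1 4 0 3]
After op 2 (reverse): [3 0 4 1 6 5 2]
After op 3 (out_shuffle): [3 6 0 5 4 2 1]
After op 4 (cut(5)): [2 1 3 6 0 5 4]
After op 5 (out_shuffle): [2 0 1 5 3 4 6]
After op 6 (out_shuffle): [2 3 0 4 1 6 5]
After op 7 (reverse): [5 6 1 4 0 3 2]
After op 8 (out_shuffle): [5 0 6 3 1 2 4]
Card 3 is at position 3.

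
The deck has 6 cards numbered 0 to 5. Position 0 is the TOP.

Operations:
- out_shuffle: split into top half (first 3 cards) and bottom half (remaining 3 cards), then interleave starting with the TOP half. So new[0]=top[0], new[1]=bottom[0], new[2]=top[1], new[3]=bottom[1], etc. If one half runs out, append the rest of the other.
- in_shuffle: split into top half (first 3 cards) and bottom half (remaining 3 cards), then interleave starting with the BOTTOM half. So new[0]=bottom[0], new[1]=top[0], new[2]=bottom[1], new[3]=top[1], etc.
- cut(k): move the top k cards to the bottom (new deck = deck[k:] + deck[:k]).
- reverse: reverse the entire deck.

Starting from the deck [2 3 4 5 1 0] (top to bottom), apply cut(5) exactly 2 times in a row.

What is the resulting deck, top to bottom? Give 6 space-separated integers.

After op 1 (cut(5)): [0 2 3 4 5 1]
After op 2 (cut(5)): [1 0 2 3 4 5]

Answer: 1 0 2 3 4 5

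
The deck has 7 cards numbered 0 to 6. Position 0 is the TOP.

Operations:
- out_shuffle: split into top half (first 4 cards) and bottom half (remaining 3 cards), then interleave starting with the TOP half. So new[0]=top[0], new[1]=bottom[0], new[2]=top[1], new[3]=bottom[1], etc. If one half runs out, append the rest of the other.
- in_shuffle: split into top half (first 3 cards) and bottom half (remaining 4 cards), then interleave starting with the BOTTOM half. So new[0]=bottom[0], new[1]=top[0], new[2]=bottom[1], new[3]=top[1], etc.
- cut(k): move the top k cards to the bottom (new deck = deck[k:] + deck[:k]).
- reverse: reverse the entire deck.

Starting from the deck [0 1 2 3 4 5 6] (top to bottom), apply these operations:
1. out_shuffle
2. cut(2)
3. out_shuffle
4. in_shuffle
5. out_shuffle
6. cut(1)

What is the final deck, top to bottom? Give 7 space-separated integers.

After op 1 (out_shuffle): [0 4 1 5 2 6 3]
After op 2 (cut(2)): [1 5 2 6 3 0 4]
After op 3 (out_shuffle): [1 3 5 0 2 4 6]
After op 4 (in_shuffle): [0 1 2 3 4 5 6]
After op 5 (out_shuffle): [0 4 1 5 2 6 3]
After op 6 (cut(1)): [4 1 5 2 6 3 0]

Answer: 4 1 5 2 6 3 0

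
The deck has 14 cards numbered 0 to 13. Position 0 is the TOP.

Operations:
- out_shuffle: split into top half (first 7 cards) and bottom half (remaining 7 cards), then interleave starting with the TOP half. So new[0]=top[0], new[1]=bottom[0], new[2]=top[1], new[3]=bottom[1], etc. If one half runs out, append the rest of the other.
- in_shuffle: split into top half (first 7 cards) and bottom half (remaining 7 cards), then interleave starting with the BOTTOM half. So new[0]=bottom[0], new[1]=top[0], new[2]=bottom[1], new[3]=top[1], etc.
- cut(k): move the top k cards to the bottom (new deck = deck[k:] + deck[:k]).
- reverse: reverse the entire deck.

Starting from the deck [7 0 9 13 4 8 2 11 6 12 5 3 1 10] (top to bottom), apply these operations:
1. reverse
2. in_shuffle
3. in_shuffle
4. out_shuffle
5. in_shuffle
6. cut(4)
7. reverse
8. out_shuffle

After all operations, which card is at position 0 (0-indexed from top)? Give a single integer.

After op 1 (reverse): [10 1 3 5 12 6 11 2 8 4 13 9 0 7]
After op 2 (in_shuffle): [2 10 8 1 4 3 13 5 9 12 0 6 7 11]
After op 3 (in_shuffle): [5 2 9 10 12 8 0 1 6 4 7 3 11 13]
After op 4 (out_shuffle): [5 1 2 6 9 4 10 7 12 3 8 11 0 13]
After op 5 (in_shuffle): [7 5 12 1 3 2 8 6 11 9 0 4 13 10]
After op 6 (cut(4)): [3 2 8 6 11 9 0 4 13 10 7 5 12 1]
After op 7 (reverse): [1 12 5 7 10 13 4 0 9 11 6 8 2 3]
After op 8 (out_shuffle): [1 0 12 9 5 11 7 6 10 8 13 2 4 3]
Position 0: card 1.

Answer: 1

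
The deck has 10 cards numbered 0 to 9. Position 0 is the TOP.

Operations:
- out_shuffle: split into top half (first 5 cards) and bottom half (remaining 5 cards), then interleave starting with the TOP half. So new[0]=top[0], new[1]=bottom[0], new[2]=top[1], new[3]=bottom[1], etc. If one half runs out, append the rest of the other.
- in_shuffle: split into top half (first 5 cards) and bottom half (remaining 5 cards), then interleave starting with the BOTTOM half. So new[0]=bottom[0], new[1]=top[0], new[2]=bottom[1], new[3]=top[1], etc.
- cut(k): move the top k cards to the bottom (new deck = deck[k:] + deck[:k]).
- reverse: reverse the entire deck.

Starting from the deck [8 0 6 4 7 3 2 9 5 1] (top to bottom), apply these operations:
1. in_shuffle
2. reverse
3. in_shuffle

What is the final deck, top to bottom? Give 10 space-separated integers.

After op 1 (in_shuffle): [3 8 2 0 9 6 5 4 1 7]
After op 2 (reverse): [7 1 4 5 6 9 0 2 8 3]
After op 3 (in_shuffle): [9 7 0 1 2 4 8 5 3 6]

Answer: 9 7 0 1 2 4 8 5 3 6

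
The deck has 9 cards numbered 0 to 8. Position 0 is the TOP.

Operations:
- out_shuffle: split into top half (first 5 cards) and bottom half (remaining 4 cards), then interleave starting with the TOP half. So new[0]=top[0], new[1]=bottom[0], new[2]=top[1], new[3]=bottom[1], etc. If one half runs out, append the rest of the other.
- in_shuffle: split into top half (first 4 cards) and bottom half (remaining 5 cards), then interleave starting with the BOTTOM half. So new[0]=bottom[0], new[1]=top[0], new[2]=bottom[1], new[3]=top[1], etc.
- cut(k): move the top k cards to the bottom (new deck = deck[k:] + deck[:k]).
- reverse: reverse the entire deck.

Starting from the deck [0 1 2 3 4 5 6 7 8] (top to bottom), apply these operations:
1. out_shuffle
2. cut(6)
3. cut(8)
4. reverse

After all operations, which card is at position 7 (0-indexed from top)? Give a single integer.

Answer: 3

Derivation:
After op 1 (out_shuffle): [0 5 1 6 2 7 3 8 4]
After op 2 (cut(6)): [3 8 4 0 5 1 6 2 7]
After op 3 (cut(8)): [7 3 8 4 0 5 1 6 2]
After op 4 (reverse): [2 6 1 5 0 4 8 3 7]
Position 7: card 3.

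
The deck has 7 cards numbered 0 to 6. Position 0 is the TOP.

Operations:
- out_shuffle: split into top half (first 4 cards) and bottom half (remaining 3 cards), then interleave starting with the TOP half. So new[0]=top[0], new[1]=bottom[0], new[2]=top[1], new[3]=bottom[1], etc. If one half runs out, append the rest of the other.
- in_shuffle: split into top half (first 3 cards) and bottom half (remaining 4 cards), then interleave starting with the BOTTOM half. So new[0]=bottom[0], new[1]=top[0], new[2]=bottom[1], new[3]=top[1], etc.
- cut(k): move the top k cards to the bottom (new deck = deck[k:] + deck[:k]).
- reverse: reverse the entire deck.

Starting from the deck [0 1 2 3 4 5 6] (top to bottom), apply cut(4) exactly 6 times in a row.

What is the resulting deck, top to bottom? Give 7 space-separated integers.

Answer: 3 4 5 6 0 1 2

Derivation:
After op 1 (cut(4)): [4 5 6 0 1 2 3]
After op 2 (cut(4)): [1 2 3 4 5 6 0]
After op 3 (cut(4)): [5 6 0 1 2 3 4]
After op 4 (cut(4)): [2 3 4 5 6 0 1]
After op 5 (cut(4)): [6 0 1 2 3 4 5]
After op 6 (cut(4)): [3 4 5 6 0 1 2]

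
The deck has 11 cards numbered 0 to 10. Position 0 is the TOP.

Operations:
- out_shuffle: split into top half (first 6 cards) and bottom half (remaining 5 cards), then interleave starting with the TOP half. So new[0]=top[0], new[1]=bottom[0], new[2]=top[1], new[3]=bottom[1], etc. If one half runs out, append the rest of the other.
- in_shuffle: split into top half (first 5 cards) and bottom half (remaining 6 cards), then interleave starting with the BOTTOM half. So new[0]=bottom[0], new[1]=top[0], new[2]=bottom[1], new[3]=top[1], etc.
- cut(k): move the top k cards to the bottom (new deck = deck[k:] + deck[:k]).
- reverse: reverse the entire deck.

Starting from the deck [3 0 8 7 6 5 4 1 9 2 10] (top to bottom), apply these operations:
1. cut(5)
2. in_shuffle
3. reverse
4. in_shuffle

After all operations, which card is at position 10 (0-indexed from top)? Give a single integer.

After op 1 (cut(5)): [5 4 1 9 2 10 3 0 8 7 6]
After op 2 (in_shuffle): [10 5 3 4 0 1 8 9 7 2 6]
After op 3 (reverse): [6 2 7 9 8 1 0 4 3 5 10]
After op 4 (in_shuffle): [1 6 0 2 4 7 3 9 5 8 10]
Position 10: card 10.

Answer: 10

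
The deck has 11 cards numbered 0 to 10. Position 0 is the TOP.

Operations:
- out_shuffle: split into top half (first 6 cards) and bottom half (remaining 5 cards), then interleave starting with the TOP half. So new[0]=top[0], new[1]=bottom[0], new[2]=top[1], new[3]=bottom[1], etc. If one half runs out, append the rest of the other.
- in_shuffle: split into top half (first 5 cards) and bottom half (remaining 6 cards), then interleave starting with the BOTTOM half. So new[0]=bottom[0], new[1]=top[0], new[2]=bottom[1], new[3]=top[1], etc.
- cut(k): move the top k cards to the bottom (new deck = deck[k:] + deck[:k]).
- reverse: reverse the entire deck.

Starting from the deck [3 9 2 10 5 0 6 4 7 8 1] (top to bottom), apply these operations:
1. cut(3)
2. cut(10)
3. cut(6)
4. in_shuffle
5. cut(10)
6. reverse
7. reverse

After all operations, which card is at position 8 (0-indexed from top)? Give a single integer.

Answer: 3

Derivation:
After op 1 (cut(3)): [10 5 0 6 4 7 8 1 3 9 2]
After op 2 (cut(10)): [2 10 5 0 6 4 7 8 1 3 9]
After op 3 (cut(6)): [7 8 1 3 9 2 10 5 0 6 4]
After op 4 (in_shuffle): [2 7 10 8 5 1 0 3 6 9 4]
After op 5 (cut(10)): [4 2 7 10 8 5 1 0 3 6 9]
After op 6 (reverse): [9 6 3 0 1 5 8 10 7 2 4]
After op 7 (reverse): [4 2 7 10 8 5 1 0 3 6 9]
Position 8: card 3.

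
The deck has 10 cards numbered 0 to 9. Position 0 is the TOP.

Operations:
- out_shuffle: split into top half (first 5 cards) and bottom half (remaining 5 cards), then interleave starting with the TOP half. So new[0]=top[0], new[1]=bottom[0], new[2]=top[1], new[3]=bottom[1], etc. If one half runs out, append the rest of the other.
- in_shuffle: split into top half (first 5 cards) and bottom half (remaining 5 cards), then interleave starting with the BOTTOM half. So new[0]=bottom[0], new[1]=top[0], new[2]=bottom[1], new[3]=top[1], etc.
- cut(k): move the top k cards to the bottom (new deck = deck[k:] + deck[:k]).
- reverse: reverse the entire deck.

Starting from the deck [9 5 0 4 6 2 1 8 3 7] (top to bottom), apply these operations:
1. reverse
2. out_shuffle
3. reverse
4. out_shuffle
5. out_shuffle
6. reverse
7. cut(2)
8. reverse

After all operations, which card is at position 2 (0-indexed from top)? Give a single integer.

After op 1 (reverse): [7 3 8 1 2 6 4 0 5 9]
After op 2 (out_shuffle): [7 6 3 4 8 0 1 5 2 9]
After op 3 (reverse): [9 2 5 1 0 8 4 3 6 7]
After op 4 (out_shuffle): [9 8 2 4 5 3 1 6 0 7]
After op 5 (out_shuffle): [9 3 8 1 2 6 4 0 5 7]
After op 6 (reverse): [7 5 0 4 6 2 1 8 3 9]
After op 7 (cut(2)): [0 4 6 2 1 8 3 9 7 5]
After op 8 (reverse): [5 7 9 3 8 1 2 6 4 0]
Position 2: card 9.

Answer: 9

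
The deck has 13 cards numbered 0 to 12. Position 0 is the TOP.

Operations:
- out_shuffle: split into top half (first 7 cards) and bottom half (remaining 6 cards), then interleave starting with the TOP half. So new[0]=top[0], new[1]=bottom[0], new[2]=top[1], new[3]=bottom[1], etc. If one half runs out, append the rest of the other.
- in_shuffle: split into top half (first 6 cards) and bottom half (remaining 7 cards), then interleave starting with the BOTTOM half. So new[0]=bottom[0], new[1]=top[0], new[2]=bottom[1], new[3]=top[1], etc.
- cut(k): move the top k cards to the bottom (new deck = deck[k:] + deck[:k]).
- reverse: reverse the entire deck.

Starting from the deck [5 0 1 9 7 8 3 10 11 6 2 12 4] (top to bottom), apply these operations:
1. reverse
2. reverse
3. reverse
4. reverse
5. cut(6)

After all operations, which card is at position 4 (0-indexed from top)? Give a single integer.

Answer: 2

Derivation:
After op 1 (reverse): [4 12 2 6 11 10 3 8 7 9 1 0 5]
After op 2 (reverse): [5 0 1 9 7 8 3 10 11 6 2 12 4]
After op 3 (reverse): [4 12 2 6 11 10 3 8 7 9 1 0 5]
After op 4 (reverse): [5 0 1 9 7 8 3 10 11 6 2 12 4]
After op 5 (cut(6)): [3 10 11 6 2 12 4 5 0 1 9 7 8]
Position 4: card 2.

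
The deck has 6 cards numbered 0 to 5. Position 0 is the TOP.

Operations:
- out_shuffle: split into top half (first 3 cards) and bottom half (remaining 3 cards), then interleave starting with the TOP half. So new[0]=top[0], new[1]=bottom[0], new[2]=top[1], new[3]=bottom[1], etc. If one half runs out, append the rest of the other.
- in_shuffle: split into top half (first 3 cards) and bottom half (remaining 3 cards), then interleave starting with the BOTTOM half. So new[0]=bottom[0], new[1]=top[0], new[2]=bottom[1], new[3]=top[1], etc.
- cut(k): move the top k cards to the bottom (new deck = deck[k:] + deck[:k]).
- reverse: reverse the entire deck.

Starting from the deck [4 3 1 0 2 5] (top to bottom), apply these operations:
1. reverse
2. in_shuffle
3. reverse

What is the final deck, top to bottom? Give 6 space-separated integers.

After op 1 (reverse): [5 2 0 1 3 4]
After op 2 (in_shuffle): [1 5 3 2 4 0]
After op 3 (reverse): [0 4 2 3 5 1]

Answer: 0 4 2 3 5 1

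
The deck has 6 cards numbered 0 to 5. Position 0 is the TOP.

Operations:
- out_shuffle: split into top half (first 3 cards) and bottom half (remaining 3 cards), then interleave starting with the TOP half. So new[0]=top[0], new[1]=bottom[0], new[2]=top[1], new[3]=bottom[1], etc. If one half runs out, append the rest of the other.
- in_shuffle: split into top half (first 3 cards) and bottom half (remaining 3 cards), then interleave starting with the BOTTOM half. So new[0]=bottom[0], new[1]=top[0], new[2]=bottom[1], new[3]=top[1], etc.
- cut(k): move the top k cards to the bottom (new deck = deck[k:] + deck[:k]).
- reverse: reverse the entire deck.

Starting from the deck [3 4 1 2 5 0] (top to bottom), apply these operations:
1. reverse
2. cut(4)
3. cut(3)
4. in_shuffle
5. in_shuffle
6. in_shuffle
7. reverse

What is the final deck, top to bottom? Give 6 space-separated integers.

Answer: 0 3 4 1 2 5

Derivation:
After op 1 (reverse): [0 5 2 1 4 3]
After op 2 (cut(4)): [4 3 0 5 2 1]
After op 3 (cut(3)): [5 2 1 4 3 0]
After op 4 (in_shuffle): [4 5 3 2 0 1]
After op 5 (in_shuffle): [2 4 0 5 1 3]
After op 6 (in_shuffle): [5 2 1 4 3 0]
After op 7 (reverse): [0 3 4 1 2 5]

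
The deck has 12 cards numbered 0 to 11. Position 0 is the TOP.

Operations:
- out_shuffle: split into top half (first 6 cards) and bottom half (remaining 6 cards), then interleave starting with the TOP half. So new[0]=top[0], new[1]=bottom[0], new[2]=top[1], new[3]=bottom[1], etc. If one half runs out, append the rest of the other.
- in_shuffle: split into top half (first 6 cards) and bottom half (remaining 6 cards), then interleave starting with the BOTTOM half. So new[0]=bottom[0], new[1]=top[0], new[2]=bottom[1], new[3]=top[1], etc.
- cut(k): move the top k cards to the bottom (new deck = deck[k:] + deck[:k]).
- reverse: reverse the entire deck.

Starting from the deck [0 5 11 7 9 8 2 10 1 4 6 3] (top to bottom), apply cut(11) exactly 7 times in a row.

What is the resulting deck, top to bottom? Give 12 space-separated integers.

Answer: 8 2 10 1 4 6 3 0 5 11 7 9

Derivation:
After op 1 (cut(11)): [3 0 5 11 7 9 8 2 10 1 4 6]
After op 2 (cut(11)): [6 3 0 5 11 7 9 8 2 10 1 4]
After op 3 (cut(11)): [4 6 3 0 5 11 7 9 8 2 10 1]
After op 4 (cut(11)): [1 4 6 3 0 5 11 7 9 8 2 10]
After op 5 (cut(11)): [10 1 4 6 3 0 5 11 7 9 8 2]
After op 6 (cut(11)): [2 10 1 4 6 3 0 5 11 7 9 8]
After op 7 (cut(11)): [8 2 10 1 4 6 3 0 5 11 7 9]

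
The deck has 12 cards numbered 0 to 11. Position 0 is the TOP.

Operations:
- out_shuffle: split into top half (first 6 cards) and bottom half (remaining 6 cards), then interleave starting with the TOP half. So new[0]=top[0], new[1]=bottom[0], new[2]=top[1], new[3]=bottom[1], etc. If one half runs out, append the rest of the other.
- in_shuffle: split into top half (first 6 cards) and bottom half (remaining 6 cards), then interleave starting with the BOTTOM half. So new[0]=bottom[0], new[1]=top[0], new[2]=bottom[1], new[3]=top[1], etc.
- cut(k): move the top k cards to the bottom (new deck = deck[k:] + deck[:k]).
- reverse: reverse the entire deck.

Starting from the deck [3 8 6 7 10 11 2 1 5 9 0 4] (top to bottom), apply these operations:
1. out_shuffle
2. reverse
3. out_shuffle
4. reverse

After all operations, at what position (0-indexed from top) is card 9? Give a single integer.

Answer: 3

Derivation:
After op 1 (out_shuffle): [3 2 8 1 6 5 7 9 10 0 11 4]
After op 2 (reverse): [4 11 0 10 9 7 5 6 1 8 2 3]
After op 3 (out_shuffle): [4 5 11 6 0 1 10 8 9 2 7 3]
After op 4 (reverse): [3 7 2 9 8 10 1 0 6 11 5 4]
Card 9 is at position 3.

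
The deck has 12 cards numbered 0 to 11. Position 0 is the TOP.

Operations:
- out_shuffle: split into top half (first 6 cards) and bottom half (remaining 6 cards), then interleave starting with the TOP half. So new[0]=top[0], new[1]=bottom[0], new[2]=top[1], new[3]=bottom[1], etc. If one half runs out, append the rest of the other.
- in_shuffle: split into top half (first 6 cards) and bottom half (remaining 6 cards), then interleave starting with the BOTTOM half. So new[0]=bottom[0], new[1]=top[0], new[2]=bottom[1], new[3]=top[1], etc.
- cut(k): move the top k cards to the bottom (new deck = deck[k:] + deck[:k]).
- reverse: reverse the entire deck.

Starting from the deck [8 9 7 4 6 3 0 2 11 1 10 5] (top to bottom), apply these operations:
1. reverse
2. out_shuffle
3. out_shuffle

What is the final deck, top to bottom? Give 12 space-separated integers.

Answer: 5 11 3 7 10 2 6 9 1 0 4 8

Derivation:
After op 1 (reverse): [5 10 1 11 2 0 3 6 4 7 9 8]
After op 2 (out_shuffle): [5 3 10 6 1 4 11 7 2 9 0 8]
After op 3 (out_shuffle): [5 11 3 7 10 2 6 9 1 0 4 8]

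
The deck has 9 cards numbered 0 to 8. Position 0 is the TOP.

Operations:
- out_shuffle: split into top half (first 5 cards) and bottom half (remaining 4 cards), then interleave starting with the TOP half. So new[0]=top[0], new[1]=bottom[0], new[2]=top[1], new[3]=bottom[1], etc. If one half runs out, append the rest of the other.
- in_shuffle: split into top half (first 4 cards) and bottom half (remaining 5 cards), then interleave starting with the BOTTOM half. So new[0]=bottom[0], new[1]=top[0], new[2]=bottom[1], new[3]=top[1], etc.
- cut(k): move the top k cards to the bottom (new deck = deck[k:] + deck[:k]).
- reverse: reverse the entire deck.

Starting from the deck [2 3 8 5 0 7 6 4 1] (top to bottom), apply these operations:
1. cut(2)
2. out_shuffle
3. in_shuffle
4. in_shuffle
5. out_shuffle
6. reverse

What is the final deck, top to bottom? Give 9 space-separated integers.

Answer: 3 6 8 4 5 1 0 2 7

Derivation:
After op 1 (cut(2)): [8 5 0 7 6 4 1 2 3]
After op 2 (out_shuffle): [8 4 5 1 0 2 7 3 6]
After op 3 (in_shuffle): [0 8 2 4 7 5 3 1 6]
After op 4 (in_shuffle): [7 0 5 8 3 2 1 4 6]
After op 5 (out_shuffle): [7 2 0 1 5 4 8 6 3]
After op 6 (reverse): [3 6 8 4 5 1 0 2 7]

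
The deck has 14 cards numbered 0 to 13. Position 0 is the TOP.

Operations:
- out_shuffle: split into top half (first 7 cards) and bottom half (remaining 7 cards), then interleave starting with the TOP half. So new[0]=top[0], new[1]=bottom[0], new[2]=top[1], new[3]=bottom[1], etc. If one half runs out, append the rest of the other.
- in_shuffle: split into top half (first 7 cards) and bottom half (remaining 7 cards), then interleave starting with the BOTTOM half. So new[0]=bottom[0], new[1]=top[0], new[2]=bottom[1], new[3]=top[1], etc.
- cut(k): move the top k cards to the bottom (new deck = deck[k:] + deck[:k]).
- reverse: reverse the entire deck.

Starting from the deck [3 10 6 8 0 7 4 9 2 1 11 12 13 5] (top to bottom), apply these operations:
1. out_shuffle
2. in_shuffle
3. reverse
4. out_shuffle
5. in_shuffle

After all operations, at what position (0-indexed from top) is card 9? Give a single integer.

Answer: 0

Derivation:
After op 1 (out_shuffle): [3 9 10 2 6 1 8 11 0 12 7 13 4 5]
After op 2 (in_shuffle): [11 3 0 9 12 10 7 2 13 6 4 1 5 8]
After op 3 (reverse): [8 5 1 4 6 13 2 7 10 12 9 0 3 11]
After op 4 (out_shuffle): [8 7 5 10 1 12 4 9 6 0 13 3 2 11]
After op 5 (in_shuffle): [9 8 6 7 0 5 13 10 3 1 2 12 11 4]
Card 9 is at position 0.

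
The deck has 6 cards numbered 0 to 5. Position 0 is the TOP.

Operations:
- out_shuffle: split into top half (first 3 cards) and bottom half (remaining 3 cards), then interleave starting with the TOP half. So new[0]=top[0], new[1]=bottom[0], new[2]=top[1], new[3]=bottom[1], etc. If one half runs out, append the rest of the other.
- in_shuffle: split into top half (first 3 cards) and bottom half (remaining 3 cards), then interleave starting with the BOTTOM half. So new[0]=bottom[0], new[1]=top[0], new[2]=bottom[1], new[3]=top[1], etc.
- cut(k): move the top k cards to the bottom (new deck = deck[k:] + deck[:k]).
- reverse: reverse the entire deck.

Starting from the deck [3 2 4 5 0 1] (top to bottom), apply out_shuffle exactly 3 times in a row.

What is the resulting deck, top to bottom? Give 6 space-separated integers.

After op 1 (out_shuffle): [3 5 2 0 4 1]
After op 2 (out_shuffle): [3 0 5 4 2 1]
After op 3 (out_shuffle): [3 4 0 2 5 1]

Answer: 3 4 0 2 5 1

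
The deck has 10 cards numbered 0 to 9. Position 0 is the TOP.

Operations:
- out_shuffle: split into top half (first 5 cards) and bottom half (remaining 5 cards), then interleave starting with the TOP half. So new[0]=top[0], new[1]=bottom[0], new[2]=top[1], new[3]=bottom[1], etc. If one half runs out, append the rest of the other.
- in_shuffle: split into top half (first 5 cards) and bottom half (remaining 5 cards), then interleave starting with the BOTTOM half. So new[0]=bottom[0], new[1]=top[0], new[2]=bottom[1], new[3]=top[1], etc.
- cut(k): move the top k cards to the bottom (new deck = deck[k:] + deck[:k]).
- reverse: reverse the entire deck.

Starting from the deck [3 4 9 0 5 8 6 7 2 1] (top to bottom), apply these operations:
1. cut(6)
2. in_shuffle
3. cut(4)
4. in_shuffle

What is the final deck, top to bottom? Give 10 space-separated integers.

After op 1 (cut(6)): [6 7 2 1 3 4 9 0 5 8]
After op 2 (in_shuffle): [4 6 9 7 0 2 5 1 8 3]
After op 3 (cut(4)): [0 2 5 1 8 3 4 6 9 7]
After op 4 (in_shuffle): [3 0 4 2 6 5 9 1 7 8]

Answer: 3 0 4 2 6 5 9 1 7 8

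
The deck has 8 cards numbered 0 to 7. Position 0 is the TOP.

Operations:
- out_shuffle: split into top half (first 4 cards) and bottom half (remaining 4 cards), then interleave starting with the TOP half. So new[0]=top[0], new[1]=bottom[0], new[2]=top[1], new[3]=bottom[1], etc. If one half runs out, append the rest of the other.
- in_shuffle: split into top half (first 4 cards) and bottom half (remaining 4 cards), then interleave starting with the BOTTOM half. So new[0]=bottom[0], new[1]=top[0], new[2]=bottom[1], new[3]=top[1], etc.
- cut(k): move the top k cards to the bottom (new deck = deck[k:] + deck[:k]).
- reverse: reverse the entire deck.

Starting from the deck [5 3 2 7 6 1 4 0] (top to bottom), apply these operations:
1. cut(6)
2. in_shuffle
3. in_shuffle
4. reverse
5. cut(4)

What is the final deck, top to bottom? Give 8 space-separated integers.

Answer: 4 5 2 6 0 3 7 1

Derivation:
After op 1 (cut(6)): [4 0 5 3 2 7 6 1]
After op 2 (in_shuffle): [2 4 7 0 6 5 1 3]
After op 3 (in_shuffle): [6 2 5 4 1 7 3 0]
After op 4 (reverse): [0 3 7 1 4 5 2 6]
After op 5 (cut(4)): [4 5 2 6 0 3 7 1]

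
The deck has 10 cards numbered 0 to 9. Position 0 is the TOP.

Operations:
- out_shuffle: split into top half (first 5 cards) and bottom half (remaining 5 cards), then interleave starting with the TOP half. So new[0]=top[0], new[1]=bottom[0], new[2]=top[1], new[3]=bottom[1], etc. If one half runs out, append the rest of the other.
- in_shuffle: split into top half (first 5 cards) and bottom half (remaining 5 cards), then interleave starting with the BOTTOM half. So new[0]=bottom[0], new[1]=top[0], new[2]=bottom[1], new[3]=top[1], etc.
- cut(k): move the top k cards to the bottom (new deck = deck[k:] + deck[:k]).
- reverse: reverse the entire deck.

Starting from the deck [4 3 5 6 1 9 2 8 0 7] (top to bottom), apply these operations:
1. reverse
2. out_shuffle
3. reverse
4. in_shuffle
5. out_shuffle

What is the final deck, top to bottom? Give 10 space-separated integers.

After op 1 (reverse): [7 0 8 2 9 1 6 5 3 4]
After op 2 (out_shuffle): [7 1 0 6 8 5 2 3 9 4]
After op 3 (reverse): [4 9 3 2 5 8 6 0 1 7]
After op 4 (in_shuffle): [8 4 6 9 0 3 1 2 7 5]
After op 5 (out_shuffle): [8 3 4 1 6 2 9 7 0 5]

Answer: 8 3 4 1 6 2 9 7 0 5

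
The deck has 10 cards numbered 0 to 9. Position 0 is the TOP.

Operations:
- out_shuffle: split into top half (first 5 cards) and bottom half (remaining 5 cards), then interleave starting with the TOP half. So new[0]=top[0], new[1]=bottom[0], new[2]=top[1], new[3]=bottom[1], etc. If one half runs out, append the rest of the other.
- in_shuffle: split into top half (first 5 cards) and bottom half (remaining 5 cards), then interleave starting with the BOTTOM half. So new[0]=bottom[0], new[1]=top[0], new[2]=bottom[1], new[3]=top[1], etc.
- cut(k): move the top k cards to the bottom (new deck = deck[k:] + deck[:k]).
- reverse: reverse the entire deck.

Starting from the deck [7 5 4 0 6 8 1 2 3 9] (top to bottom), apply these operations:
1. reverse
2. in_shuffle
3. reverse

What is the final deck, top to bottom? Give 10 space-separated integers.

Answer: 8 7 1 5 2 4 3 0 9 6

Derivation:
After op 1 (reverse): [9 3 2 1 8 6 0 4 5 7]
After op 2 (in_shuffle): [6 9 0 3 4 2 5 1 7 8]
After op 3 (reverse): [8 7 1 5 2 4 3 0 9 6]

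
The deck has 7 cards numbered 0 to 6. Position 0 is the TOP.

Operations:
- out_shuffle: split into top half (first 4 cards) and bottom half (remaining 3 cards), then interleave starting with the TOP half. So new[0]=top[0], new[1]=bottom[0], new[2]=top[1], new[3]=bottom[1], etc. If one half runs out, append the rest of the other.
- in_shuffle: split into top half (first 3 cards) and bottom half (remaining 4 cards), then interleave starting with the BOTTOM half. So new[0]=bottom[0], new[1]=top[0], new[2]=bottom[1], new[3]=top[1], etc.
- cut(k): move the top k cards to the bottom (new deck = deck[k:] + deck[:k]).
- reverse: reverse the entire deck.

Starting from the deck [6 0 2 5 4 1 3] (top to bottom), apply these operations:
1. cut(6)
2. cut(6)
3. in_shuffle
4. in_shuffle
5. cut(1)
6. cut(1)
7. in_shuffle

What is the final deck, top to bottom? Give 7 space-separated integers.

After op 1 (cut(6)): [3 6 0 2 5 4 1]
After op 2 (cut(6)): [1 3 6 0 2 5 4]
After op 3 (in_shuffle): [0 1 2 3 5 6 4]
After op 4 (in_shuffle): [3 0 5 1 6 2 4]
After op 5 (cut(1)): [0 5 1 6 2 4 3]
After op 6 (cut(1)): [5 1 6 2 4 3 0]
After op 7 (in_shuffle): [2 5 4 1 3 6 0]

Answer: 2 5 4 1 3 6 0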